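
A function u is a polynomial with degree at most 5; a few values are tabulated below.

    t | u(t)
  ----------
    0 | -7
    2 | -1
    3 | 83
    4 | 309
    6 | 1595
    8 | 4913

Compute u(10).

Write u(t) = at^5 + bt^4 + ct³ + dt² + et + p; the 6 given values yield a linear system in the 6 coefficients.
Solving, the leading coefficient vanishes, and u(t) = t^4 + 2t³ - 2t² - 9t - 7.
Then u(10) = 11703.

11703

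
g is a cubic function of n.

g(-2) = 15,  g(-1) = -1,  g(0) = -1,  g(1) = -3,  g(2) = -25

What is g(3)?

Write g(n) = an³ + bn² + cn + d; the 5 given values yield a linear system in the 4 coefficients.
Solving, g(n) = -3n³ - n² + 2n - 1.
Then g(3) = -85.

-85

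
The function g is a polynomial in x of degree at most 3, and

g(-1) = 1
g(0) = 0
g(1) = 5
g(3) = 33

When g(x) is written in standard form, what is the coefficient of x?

Write g(x) = ax³ + bx² + cx + d; the 4 given values yield a linear system in the 4 coefficients.
Solving, the leading coefficient vanishes, and g(x) = 3x² + 2x.
The coefficient of x is 2.

2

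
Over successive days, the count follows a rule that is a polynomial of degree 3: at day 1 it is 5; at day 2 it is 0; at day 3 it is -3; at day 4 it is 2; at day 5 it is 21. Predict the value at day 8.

222

Write the value at n as g(n).
First differences: -5, -3, 5, 19. Second differences: 2, 8, 14. Third differences: 6, 6.
Level-3 differences are constant, so g has degree 3.
Fitting a degree-3 polynomial gives g(n) = n³ - 5n² + 3n + 6.
Then g(8) = 222.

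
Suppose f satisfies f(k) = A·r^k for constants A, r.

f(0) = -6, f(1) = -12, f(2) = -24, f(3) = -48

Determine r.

Consecutive ratio: -12/(-6) = 2, and -24/(-12) = 2, so r = 2.
Then A·2^0 = -6 gives A = -6, and f(k) = -6·2^k.

2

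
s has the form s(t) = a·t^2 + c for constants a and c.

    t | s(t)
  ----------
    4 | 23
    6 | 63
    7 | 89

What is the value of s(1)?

From s(4) = 23 and s(6) = 63: 16a + c = 23 and 36a + c = 63.
Subtracting: 20a = 40, so a = 2; then c = 23 − 2·16 = -9.
So s(t) = 2t² − 9, and s(1) = -7.

-7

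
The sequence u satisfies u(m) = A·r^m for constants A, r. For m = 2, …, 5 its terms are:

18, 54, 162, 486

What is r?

3

Consecutive ratio: 54/18 = 3, and 162/54 = 3, so r = 3.
Then A·3^2 = 18 gives A = 2, and u(m) = 2·3^m.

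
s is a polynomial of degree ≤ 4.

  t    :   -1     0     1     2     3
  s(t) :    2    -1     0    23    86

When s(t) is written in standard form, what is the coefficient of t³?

First differences: -3, 1, 23, 63. Second differences: 4, 22, 40. Third differences: 18, 18.
Level-3 differences are constant, so s has degree 3.
Fitting a degree-3 polynomial gives s(t) = 3t³ + 2t² - 4t - 1.
The coefficient of t³ is 3.

3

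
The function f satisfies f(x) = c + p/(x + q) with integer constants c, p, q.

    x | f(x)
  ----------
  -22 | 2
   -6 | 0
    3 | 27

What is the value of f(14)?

5

(f(x) − c)(x + q) = p for each data point; the three points give a linear system in c and q, then p follows.
Solving: c = 3, q = -2, p = 24, so f(x) = 3 + 24/(x − 2).
Then f(14) = 3 + 24/12 = 5.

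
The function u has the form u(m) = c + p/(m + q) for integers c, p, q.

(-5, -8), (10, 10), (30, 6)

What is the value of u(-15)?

(u(m) − c)(m + q) = p for each data point; the three points give a linear system in c and q, then p follows.
Solving: c = 4, q = 0, p = 60, so u(m) = 4 + 60/(m + 0).
Then u(-15) = 4 + 60/(-15) = 0.

0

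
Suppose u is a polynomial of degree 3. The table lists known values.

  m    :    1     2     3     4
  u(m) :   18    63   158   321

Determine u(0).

5

Write u(m) = am³ + bm² + cm + d; the 4 given values yield a linear system in the 4 coefficients.
Solving, u(m) = 3m³ + 7m² + 3m + 5.
Then u(0) = 5.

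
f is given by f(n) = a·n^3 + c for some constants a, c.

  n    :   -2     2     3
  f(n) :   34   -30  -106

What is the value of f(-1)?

6

From f(-2) = 34 and f(2) = -30: -8a + c = 34 and 8a + c = -30.
Subtracting: 16a = -64, so a = -4; then c = 34 − (-4)·(-8) = 2.
So f(n) = -4n³ + 2, and f(-1) = 6.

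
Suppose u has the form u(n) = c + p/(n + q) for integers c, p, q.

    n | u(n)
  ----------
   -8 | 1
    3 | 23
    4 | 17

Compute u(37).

6

(u(n) − c)(n + q) = p for each data point; the three points give a linear system in c and q, then p follows.
Solving: c = 5, q = -1, p = 36, so u(n) = 5 + 36/(n − 1).
Then u(37) = 5 + 36/36 = 6.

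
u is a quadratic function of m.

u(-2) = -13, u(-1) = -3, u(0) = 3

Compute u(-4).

Write u(m) = am² + bm + c; the 3 given values yield a linear system in the 3 coefficients.
Solving, u(m) = -2m² + 4m + 3.
Then u(-4) = -45.

-45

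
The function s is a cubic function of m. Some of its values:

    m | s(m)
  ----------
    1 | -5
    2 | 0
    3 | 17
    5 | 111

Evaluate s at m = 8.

Write s(m) = am³ + bm² + cm + d; the 4 given values yield a linear system in the 4 coefficients.
Solving, s(m) = m³ - 2m - 4.
Then s(8) = 492.

492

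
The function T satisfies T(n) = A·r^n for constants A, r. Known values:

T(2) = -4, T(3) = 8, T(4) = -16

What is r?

Consecutive ratio: 8/(-4) = -2, and -16/8 = -2, so r = -2.
Then A·(-2)^2 = -4 gives A = -1, and T(n) = -1·(-2)^n.

-2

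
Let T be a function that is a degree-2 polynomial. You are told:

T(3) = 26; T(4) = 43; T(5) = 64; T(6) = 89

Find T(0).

-1

First differences: 17, 21, 25. Second differences: 4, 4.
Level-2 differences are constant, so T has degree 2.
Fitting a degree-2 polynomial gives T(k) = 2k² + 3k - 1.
Then T(0) = -1.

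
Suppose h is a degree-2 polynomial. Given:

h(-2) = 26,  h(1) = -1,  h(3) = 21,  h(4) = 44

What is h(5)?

Write h(k) = ak² + bk + c; the 4 given values yield a linear system in the 3 coefficients.
Solving, h(k) = 4k² - 5k.
Then h(5) = 75.

75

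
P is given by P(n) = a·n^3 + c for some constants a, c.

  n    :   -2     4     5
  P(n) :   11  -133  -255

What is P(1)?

From P(-2) = 11 and P(4) = -133: -8a + c = 11 and 64a + c = -133.
Subtracting: 72a = -144, so a = -2; then c = 11 − (-2)·(-8) = -5.
So P(n) = -2n³ − 5, and P(1) = -7.

-7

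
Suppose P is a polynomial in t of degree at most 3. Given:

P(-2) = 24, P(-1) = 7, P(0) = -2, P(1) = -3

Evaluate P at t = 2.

4

First differences: -17, -9, -1. Second differences: 8, 8.
Level-2 differences are constant, so P has degree 2.
Extending the table by one column gives the next first difference 7, so P(2) = -3 + 7 = 4.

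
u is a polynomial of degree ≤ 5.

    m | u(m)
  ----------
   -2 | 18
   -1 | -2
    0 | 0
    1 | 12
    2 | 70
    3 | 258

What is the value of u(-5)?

First differences: -20, 2, 12, 58, 188. Second differences: 22, 10, 46, 130. Third differences: -12, 36, 84. Fourth differences: 48, 48.
Level-4 differences are constant, so u has degree 4.
Fitting a degree-4 polynomial gives u(m) = 2m^4 + 2m³ + 3m² + 5m.
Then u(-5) = 1050.

1050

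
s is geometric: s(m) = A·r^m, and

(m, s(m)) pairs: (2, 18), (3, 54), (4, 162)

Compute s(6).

1458

Consecutive ratio: 54/18 = 3, and 162/54 = 3, so r = 3.
Then A·3^2 = 18 gives A = 2, and s(m) = 2·3^m.
s(6) = 2·3^6 = 1458.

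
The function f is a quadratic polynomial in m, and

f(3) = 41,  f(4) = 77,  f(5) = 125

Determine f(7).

Write f(m) = am² + bm + c; the 3 given values yield a linear system in the 3 coefficients.
Solving, f(m) = 6m² - 6m + 5.
Then f(7) = 257.

257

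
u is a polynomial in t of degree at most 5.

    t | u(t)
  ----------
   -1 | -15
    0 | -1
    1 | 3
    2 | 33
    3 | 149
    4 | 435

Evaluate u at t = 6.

1973

Write u(t) = at^5 + bt^4 + ct³ + dt² + et + p; the 6 given values yield a linear system in the 6 coefficients.
Solving, the leading coefficient vanishes, and u(t) = t^4 + 4t³ - 6t² + 5t - 1.
Then u(6) = 1973.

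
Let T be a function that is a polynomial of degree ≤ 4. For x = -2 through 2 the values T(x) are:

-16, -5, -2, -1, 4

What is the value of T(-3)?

First differences: 11, 3, 1, 5. Second differences: -8, -2, 4. Third differences: 6, 6.
Level-3 differences are constant, so T has degree 3.
Fitting a degree-3 polynomial gives T(x) = x³ - x² + x - 2.
Then T(-3) = -41.

-41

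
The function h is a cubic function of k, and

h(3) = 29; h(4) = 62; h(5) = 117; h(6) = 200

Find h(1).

5

Write h(k) = ak³ + bk² + ck + d; the 4 given values yield a linear system in the 4 coefficients.
Solving, h(k) = k³ - k² + 3k + 2.
Then h(1) = 5.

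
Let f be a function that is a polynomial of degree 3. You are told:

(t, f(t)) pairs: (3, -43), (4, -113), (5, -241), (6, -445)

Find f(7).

-743

Write f(t) = at³ + bt² + ct + d; the 4 given values yield a linear system in the 4 coefficients.
Solving, f(t) = -3t³ + 7t² - 8t - 1.
Then f(7) = -743.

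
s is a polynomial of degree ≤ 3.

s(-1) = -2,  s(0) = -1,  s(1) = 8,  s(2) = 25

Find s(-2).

First differences: 1, 9, 17. Second differences: 8, 8.
Level-2 differences are constant, so s has degree 2.
Fitting a degree-2 polynomial gives s(k) = 4k² + 5k - 1.
Then s(-2) = 5.

5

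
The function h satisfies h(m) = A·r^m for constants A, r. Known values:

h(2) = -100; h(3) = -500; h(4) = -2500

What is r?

5

Consecutive ratio: -500/(-100) = 5, and -2500/(-500) = 5, so r = 5.
Then A·5^2 = -100 gives A = -4, and h(m) = -4·5^m.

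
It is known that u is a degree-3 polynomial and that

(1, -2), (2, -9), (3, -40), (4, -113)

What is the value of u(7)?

-764

Write u(x) = ax³ + bx² + cx + d; the 4 given values yield a linear system in the 4 coefficients.
Solving, u(x) = -3x³ + 6x² - 4x - 1.
Then u(7) = -764.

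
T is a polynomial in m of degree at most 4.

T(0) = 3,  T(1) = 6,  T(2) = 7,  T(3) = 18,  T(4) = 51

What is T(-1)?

First differences: 3, 1, 11, 33. Second differences: -2, 10, 22. Third differences: 12, 12.
Level-3 differences are constant, so T has degree 3.
Fitting a degree-3 polynomial gives T(m) = 2m³ - 7m² + 8m + 3.
Then T(-1) = -14.

-14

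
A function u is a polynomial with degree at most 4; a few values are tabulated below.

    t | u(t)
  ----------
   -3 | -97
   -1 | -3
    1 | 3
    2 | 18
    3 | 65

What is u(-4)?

Write u(t) = at^4 + bt³ + ct² + dt + e; the 5 given values yield a linear system in the 5 coefficients.
Solving, the leading coefficient vanishes, and u(t) = 3t³ - 2t² + 2.
Then u(-4) = -222.

-222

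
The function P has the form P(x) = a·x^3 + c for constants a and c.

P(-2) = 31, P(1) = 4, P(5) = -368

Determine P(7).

From P(-2) = 31 and P(1) = 4: -8a + c = 31 and 1a + c = 4.
Subtracting: 9a = -27, so a = -3; then c = 31 − (-3)·(-8) = 7.
So P(x) = -3x³ + 7, and P(7) = -1022.

-1022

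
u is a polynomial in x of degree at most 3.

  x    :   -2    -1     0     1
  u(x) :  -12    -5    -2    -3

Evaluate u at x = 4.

First differences: 7, 3, -1. Second differences: -4, -4.
Level-2 differences are constant, so u has degree 2.
Fitting a degree-2 polynomial gives u(x) = -2x² + x - 2.
Then u(4) = -30.

-30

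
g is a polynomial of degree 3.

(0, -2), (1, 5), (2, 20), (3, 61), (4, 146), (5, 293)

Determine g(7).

Write g(n) = an³ + bn² + cn + d; the 6 given values yield a linear system in the 4 coefficients.
Solving, g(n) = 3n³ - 5n² + 9n - 2.
Then g(7) = 845.

845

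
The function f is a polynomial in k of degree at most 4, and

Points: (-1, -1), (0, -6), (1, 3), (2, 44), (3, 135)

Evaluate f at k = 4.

294

First differences: -5, 9, 41, 91. Second differences: 14, 32, 50. Third differences: 18, 18.
Level-3 differences are constant, so f has degree 3.
Fitting a degree-3 polynomial gives f(k) = 3k³ + 7k² - k - 6.
Then f(4) = 294.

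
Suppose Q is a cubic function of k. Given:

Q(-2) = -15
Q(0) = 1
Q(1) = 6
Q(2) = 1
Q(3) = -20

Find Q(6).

-239

Write Q(k) = ak³ + bk² + ck + d; the 5 given values yield a linear system in the 4 coefficients.
Solving, Q(k) = -k³ - 2k² + 8k + 1.
Then Q(6) = -239.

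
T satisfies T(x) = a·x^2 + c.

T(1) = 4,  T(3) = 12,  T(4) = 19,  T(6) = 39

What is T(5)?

From T(1) = 4 and T(3) = 12: 1a + c = 4 and 9a + c = 12.
Subtracting: 8a = 8, so a = 1; then c = 4 − 1·1 = 3.
So T(x) = 1x² + 3, and T(5) = 28.

28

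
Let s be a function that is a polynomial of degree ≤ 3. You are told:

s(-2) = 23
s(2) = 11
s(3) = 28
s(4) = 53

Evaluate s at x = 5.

Write s(x) = ax³ + bx² + cx + d; the 4 given values yield a linear system in the 4 coefficients.
Solving, the leading coefficient vanishes, and s(x) = 4x² - 3x + 1.
Then s(5) = 86.

86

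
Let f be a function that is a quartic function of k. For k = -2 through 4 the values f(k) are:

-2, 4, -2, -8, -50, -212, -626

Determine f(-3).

-80

Write f(k) = ak^4 + bk³ + ck² + dk + e; the 7 given values yield a linear system in the 5 coefficients.
Solving, f(k) = -2k^4 - 2k³ + 2k² - 4k - 2.
Then f(-3) = -80.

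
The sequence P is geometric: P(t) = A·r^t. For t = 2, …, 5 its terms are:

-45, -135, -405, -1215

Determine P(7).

-10935

Consecutive ratio: -135/(-45) = 3, and -405/(-135) = 3, so r = 3.
Then A·3^2 = -45 gives A = -5, and P(t) = -5·3^t.
P(7) = -5·3^7 = -10935.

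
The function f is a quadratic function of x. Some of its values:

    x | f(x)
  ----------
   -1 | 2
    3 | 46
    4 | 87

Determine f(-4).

Write f(x) = ax² + bx + c; the 3 given values yield a linear system in the 3 coefficients.
Solving, f(x) = 6x² - x - 5.
Then f(-4) = 95.

95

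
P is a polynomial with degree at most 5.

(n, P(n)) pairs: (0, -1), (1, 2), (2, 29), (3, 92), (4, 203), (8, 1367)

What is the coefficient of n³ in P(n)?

Write P(n) = an^5 + bn^4 + cn³ + dn² + en + p; the 6 given values yield a linear system in the 6 coefficients.
Solving, the top 2 coefficients vanish, and P(n) = 2n³ + 6n² - 5n - 1.
The coefficient of n³ is 2.

2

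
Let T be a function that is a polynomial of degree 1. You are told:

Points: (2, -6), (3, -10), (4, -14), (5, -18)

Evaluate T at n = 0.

First differences: -4, -4, -4.
Level-1 differences are constant, so T has degree 1.
Fitting a degree-1 polynomial gives T(n) = -4n + 2.
Then T(0) = 2.

2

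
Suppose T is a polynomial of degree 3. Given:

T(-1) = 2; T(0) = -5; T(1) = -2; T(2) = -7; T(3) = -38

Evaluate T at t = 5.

-250

First differences: -7, 3, -5, -31. Second differences: 10, -8, -26. Third differences: -18, -18.
Level-3 differences are constant, so T has degree 3.
Fitting a degree-3 polynomial gives T(t) = -3t³ + 5t² + t - 5.
Then T(5) = -250.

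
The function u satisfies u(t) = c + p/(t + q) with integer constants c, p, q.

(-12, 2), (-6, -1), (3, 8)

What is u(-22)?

(u(t) − c)(t + q) = p for each data point; the three points give a linear system in c and q, then p follows.
Solving: c = 4, q = 2, p = 20, so u(t) = 4 + 20/(t + 2).
Then u(-22) = 4 + 20/(-20) = 3.

3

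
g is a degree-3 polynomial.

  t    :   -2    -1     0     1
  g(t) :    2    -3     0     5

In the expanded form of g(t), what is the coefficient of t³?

-1

Write g(t) = at³ + bt² + ct + d; the 4 given values yield a linear system in the 4 coefficients.
Solving, g(t) = -t³ + t² + 5t.
The coefficient of t³ is -1.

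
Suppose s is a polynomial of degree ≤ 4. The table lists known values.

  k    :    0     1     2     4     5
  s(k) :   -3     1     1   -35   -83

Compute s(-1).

-5

Write s(k) = ak^4 + bk³ + ck² + dk + e; the 5 given values yield a linear system in the 5 coefficients.
Solving, the leading coefficient vanishes, and s(k) = -k³ + k² + 4k - 3.
Then s(-1) = -5.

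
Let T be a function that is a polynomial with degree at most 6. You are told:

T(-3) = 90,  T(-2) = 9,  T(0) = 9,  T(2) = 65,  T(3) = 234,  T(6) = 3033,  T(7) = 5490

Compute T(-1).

Write T(m) = am^6 + bm^5 + cm^4 + dm³ + em² + pm + q; the 7 given values yield a linear system in the 7 coefficients.
Solving, the top 2 coefficients vanish, and T(m) = 2m^4 + 2m³ - m² + 6m + 9.
Then T(-1) = 2.

2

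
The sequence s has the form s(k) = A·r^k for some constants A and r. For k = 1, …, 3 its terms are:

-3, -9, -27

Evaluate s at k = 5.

Consecutive ratio: -9/(-3) = 3, and -27/(-9) = 3, so r = 3.
Then A·3^1 = -3 gives A = -1, and s(k) = -1·3^k.
s(5) = -1·3^5 = -243.

-243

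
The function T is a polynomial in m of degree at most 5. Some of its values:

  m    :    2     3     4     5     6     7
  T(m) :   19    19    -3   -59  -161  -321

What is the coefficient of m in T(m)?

3

Write T(m) = am^5 + bm^4 + cm³ + dm² + em + p; the 6 given values yield a linear system in the 6 coefficients.
Solving, the top 2 coefficients vanish, and T(m) = -2m³ + 7m² + 3m + 1.
The coefficient of m is 3.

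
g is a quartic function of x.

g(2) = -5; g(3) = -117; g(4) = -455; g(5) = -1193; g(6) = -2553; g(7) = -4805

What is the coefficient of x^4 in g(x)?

Write g(x) = ax^4 + bx³ + cx² + dx + e; the 6 given values yield a linear system in the 5 coefficients.
Solving, g(x) = -2x^4 - x³ + 6x² + 7x - 3.
The coefficient of x^4 is -2.

-2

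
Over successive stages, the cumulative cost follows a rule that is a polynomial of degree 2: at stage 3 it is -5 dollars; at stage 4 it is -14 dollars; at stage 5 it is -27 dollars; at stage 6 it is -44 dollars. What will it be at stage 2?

0

Write the value at x as Q(x).
First differences: -9, -13, -17. Second differences: -4, -4.
Level-2 differences are constant, so Q has degree 2.
Fitting a degree-2 polynomial gives Q(x) = -2x² + 5x - 2.
Then Q(2) = 0.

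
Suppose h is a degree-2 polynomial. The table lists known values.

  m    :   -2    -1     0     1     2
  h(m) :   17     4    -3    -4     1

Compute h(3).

12

First differences: -13, -7, -1, 5. Second differences: 6, 6, 6.
Level-2 differences are constant, so h has degree 2.
Fitting a degree-2 polynomial gives h(m) = 3m² - 4m - 3.
Then h(3) = 12.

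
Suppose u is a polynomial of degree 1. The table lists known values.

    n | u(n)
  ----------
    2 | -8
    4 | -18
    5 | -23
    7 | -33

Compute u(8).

Write u(n) = an + b; the 4 given values yield a linear system in the 2 coefficients.
Solving, u(n) = -5n + 2.
Then u(8) = -38.

-38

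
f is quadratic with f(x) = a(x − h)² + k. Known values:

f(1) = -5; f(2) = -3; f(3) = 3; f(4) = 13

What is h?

First differences 2, 6, 10; second difference 4 = 2a, so a = 2.
Expanding, the x-coefficient is −2ah = -4h; matching it to the data gives h = 1, and then k = -5.
So f(x) = 2(x − 1)² − 5.
Hence h = 1.

1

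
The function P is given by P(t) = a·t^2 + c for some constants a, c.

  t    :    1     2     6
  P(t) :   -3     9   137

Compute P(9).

From P(1) = -3 and P(2) = 9: 1a + c = -3 and 4a + c = 9.
Subtracting: 3a = 12, so a = 4; then c = -3 − 4·1 = -7.
So P(t) = 4t² − 7, and P(9) = 317.

317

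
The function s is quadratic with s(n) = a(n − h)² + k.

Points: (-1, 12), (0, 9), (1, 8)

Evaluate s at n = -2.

First differences -3, -1; second difference 2 = 2a, so a = 1.
Expanding, the n-coefficient is −2ah = -2h; matching it to the data gives h = 1, and then k = 8.
So s(n) = 1(n − 1)² + 8.
s(-2) = 1·(-3)² + 8 = 17.

17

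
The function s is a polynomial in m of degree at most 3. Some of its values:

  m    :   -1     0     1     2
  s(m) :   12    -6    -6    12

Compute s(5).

174

First differences: -18, 0, 18. Second differences: 18, 18.
Level-2 differences are constant, so s has degree 2.
Fitting a degree-2 polynomial gives s(m) = 9m² - 9m - 6.
Then s(5) = 174.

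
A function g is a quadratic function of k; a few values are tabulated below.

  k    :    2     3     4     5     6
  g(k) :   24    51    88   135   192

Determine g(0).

First differences: 27, 37, 47, 57. Second differences: 10, 10, 10.
Level-2 differences are constant, so g has degree 2.
Fitting a degree-2 polynomial gives g(k) = 5k² + 2k.
Then g(0) = 0.

0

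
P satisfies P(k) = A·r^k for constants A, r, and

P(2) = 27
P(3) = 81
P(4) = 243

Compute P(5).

729

Consecutive ratio: 81/27 = 3, and 243/81 = 3, so r = 3.
Then A·3^2 = 27 gives A = 3, and P(k) = 3·3^k.
P(5) = 3·3^5 = 729.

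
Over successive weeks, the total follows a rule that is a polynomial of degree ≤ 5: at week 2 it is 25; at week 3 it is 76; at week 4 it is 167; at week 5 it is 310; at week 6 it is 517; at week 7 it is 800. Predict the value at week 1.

2

Write the value at t as Q(t).
First differences: 51, 91, 143, 207, 283. Second differences: 40, 52, 64, 76. Third differences: 12, 12, 12.
Level-3 differences are constant, so Q has degree 3.
Fitting a degree-3 polynomial gives Q(t) = 2t³ + 2t² + 3t - 5.
Then Q(1) = 2.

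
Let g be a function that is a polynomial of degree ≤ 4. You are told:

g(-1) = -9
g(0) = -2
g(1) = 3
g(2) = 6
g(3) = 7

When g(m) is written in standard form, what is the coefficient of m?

6

First differences: 7, 5, 3, 1. Second differences: -2, -2, -2.
Level-2 differences are constant, so g has degree 2.
Fitting a degree-2 polynomial gives g(m) = -m² + 6m - 2.
The coefficient of m is 6.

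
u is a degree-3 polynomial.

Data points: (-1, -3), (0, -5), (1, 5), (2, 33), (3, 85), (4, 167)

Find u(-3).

First differences: -2, 10, 28, 52, 82. Second differences: 12, 18, 24, 30. Third differences: 6, 6, 6.
Level-3 differences are constant, so u has degree 3.
Fitting a degree-3 polynomial gives u(m) = m³ + 6m² + 3m - 5.
Then u(-3) = 13.

13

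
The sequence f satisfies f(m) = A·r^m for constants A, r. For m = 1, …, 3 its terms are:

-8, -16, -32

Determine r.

Consecutive ratio: -16/(-8) = 2, and -32/(-16) = 2, so r = 2.
Then A·2^1 = -8 gives A = -4, and f(m) = -4·2^m.

2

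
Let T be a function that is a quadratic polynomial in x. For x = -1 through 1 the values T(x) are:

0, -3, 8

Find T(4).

125

Write T(x) = ax² + bx + c; the 3 given values yield a linear system in the 3 coefficients.
Solving, T(x) = 7x² + 4x - 3.
Then T(4) = 125.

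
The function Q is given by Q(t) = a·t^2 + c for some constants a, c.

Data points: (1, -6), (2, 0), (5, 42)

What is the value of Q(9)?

From Q(1) = -6 and Q(2) = 0: 1a + c = -6 and 4a + c = 0.
Subtracting: 3a = 6, so a = 2; then c = -6 − 2·1 = -8.
So Q(t) = 2t² − 8, and Q(9) = 154.

154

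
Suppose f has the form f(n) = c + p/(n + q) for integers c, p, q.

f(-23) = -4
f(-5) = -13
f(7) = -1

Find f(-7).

(f(n) − c)(n + q) = p for each data point; the three points give a linear system in c and q, then p follows.
Solving: c = -3, q = 3, p = 20, so f(n) = -3 + 20/(n + 3).
Then f(-7) = -3 + 20/(-4) = -8.

-8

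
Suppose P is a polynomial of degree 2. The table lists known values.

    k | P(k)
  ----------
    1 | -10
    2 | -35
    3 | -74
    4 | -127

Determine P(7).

Write P(k) = ak² + bk + c; the 4 given values yield a linear system in the 3 coefficients.
Solving, P(k) = -7k² - 4k + 1.
Then P(7) = -370.

-370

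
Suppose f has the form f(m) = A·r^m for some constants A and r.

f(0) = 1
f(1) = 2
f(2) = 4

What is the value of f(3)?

Consecutive ratio: 2/1 = 2, and 4/2 = 2, so r = 2.
Then A·2^0 = 1 gives A = 1, and f(m) = 1·2^m.
f(3) = 1·2^3 = 8.

8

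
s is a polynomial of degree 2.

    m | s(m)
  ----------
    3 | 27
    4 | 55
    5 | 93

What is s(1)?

1

Write s(m) = am² + bm + c; the 3 given values yield a linear system in the 3 coefficients.
Solving, s(m) = 5m² - 7m + 3.
Then s(1) = 1.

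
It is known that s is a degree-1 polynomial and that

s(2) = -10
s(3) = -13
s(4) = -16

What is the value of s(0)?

-4

First differences: -3, -3.
Level-1 differences are constant, so s has degree 1.
Fitting a degree-1 polynomial gives s(k) = -3k - 4.
Then s(0) = -4.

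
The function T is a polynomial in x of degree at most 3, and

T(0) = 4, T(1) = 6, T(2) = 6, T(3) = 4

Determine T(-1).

0

First differences: 2, 0, -2. Second differences: -2, -2.
Level-2 differences are constant, so T has degree 2.
Fitting a degree-2 polynomial gives T(x) = -x² + 3x + 4.
Then T(-1) = 0.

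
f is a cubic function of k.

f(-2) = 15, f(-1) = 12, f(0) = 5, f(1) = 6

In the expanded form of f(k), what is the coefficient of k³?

2

Write f(k) = ak³ + bk² + ck + d; the 4 given values yield a linear system in the 4 coefficients.
Solving, f(k) = 2k³ + 4k² - 5k + 5.
The coefficient of k³ is 2.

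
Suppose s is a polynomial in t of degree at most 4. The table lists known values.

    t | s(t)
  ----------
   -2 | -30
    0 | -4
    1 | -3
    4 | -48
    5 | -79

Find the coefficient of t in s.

Write s(t) = at^4 + bt³ + ct² + dt + e; the 5 given values yield a linear system in the 5 coefficients.
Solving, the top 2 coefficients vanish, and s(t) = -4t² + 5t - 4.
The coefficient of t is 5.

5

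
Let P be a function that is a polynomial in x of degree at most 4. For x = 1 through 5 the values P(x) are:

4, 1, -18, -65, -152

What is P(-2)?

37

First differences: -3, -19, -47, -87. Second differences: -16, -28, -40. Third differences: -12, -12.
Level-3 differences are constant, so P has degree 3.
Fitting a degree-3 polynomial gives P(x) = -2x³ + 4x² - x + 3.
Then P(-2) = 37.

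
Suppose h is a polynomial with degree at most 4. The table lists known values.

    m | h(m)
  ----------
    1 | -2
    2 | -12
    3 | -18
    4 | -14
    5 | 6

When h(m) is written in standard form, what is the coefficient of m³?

1

First differences: -10, -6, 4, 20. Second differences: 4, 10, 16. Third differences: 6, 6.
Level-3 differences are constant, so h has degree 3.
Fitting a degree-3 polynomial gives h(m) = m³ - 4m² - 5m + 6.
The coefficient of m³ is 1.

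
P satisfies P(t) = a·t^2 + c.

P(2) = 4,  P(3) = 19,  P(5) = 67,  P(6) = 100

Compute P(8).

From P(2) = 4 and P(3) = 19: 4a + c = 4 and 9a + c = 19.
Subtracting: 5a = 15, so a = 3; then c = 4 − 3·4 = -8.
So P(t) = 3t² − 8, and P(8) = 184.

184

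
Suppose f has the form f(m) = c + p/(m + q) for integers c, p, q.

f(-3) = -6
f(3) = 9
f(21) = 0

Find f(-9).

(f(m) − c)(m + q) = p for each data point; the three points give a linear system in c and q, then p follows.
Solving: c = -1, q = -1, p = 20, so f(m) = -1 + 20/(m − 1).
Then f(-9) = -1 + 20/(-10) = -3.

-3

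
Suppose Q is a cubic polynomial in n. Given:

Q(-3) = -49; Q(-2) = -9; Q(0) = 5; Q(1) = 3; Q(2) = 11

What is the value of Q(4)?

105

Write Q(n) = an³ + bn² + cn + d; the 5 given values yield a linear system in the 4 coefficients.
Solving, Q(n) = 2n³ - n² - 3n + 5.
Then Q(4) = 105.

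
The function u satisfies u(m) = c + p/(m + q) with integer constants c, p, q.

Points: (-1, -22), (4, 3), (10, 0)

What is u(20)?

(u(m) − c)(m + q) = p for each data point; the three points give a linear system in c and q, then p follows.
Solving: c = -2, q = 0, p = 20, so u(m) = -2 + 20/(m + 0).
Then u(20) = -2 + 20/20 = -1.

-1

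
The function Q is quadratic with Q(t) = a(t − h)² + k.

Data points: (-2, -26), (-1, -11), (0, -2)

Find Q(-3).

First differences 15, 9; second difference -6 = 2a, so a = -3.
Expanding, the t-coefficient is −2ah = 6h; matching it to the data gives h = 1, and then k = 1.
So Q(t) = -3(t − 1)² + 1.
Q(-3) = -3·(-4)² + 1 = -47.

-47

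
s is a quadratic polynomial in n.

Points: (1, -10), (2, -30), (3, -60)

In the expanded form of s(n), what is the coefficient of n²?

Write s(n) = an² + bn + c; the 3 given values yield a linear system in the 3 coefficients.
Solving, s(n) = -5n² - 5n.
The coefficient of n² is -5.

-5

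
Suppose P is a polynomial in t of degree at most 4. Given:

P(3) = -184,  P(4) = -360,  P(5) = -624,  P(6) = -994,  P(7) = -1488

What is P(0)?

First differences: -176, -264, -370, -494. Second differences: -88, -106, -124. Third differences: -18, -18.
Level-3 differences are constant, so P has degree 3.
Fitting a degree-3 polynomial gives P(t) = -3t³ - 8t² - 9t - 4.
Then P(0) = -4.

-4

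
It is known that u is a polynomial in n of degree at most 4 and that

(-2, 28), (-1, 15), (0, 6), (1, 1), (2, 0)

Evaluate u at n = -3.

45

First differences: -13, -9, -5, -1. Second differences: 4, 4, 4.
Level-2 differences are constant, so u has degree 2.
Fitting a degree-2 polynomial gives u(n) = 2n² - 7n + 6.
Then u(-3) = 45.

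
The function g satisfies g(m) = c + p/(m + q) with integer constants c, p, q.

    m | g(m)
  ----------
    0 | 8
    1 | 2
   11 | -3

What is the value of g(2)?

0

(g(m) − c)(m + q) = p for each data point; the three points give a linear system in c and q, then p follows.
Solving: c = -4, q = 1, p = 12, so g(m) = -4 + 12/(m + 1).
Then g(2) = -4 + 12/3 = 0.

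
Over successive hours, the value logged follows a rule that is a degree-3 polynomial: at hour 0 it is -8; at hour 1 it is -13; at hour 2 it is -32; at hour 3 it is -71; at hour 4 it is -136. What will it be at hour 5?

-233

Write the value at m as u(m).
First differences: -5, -19, -39, -65. Second differences: -14, -20, -26. Third differences: -6, -6.
Level-3 differences are constant, so u has degree 3.
Fitting a degree-3 polynomial gives u(m) = -m³ - 4m² - 8.
Then u(5) = -233.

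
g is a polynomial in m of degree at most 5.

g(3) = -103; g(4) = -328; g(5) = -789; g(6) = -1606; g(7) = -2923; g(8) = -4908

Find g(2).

-18

Write g(m) = am^5 + bm^4 + cm³ + dm² + em + p; the 6 given values yield a linear system in the 6 coefficients.
Solving, the leading coefficient vanishes, and g(m) = -m^4 - 2m³ + 3m² + 3m - 4.
Then g(2) = -18.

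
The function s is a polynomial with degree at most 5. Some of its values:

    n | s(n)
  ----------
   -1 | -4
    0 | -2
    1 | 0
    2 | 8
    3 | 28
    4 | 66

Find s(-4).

First differences: 2, 2, 8, 20, 38. Second differences: 0, 6, 12, 18. Third differences: 6, 6, 6.
Level-3 differences are constant, so s has degree 3.
Fitting a degree-3 polynomial gives s(n) = n³ + n - 2.
Then s(-4) = -70.

-70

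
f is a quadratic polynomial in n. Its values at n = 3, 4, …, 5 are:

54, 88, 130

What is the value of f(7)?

238

Write f(n) = an² + bn + c; the 3 given values yield a linear system in the 3 coefficients.
Solving, f(n) = 4n² + 6n.
Then f(7) = 238.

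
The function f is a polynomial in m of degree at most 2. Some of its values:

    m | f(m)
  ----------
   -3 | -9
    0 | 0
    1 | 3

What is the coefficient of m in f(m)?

3

Write f(m) = am² + bm + c; the 3 given values yield a linear system in the 3 coefficients.
Solving, the leading coefficient vanishes, and f(m) = 3m.
The coefficient of m is 3.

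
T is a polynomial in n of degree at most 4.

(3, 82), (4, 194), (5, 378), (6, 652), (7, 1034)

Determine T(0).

-2

First differences: 112, 184, 274, 382. Second differences: 72, 90, 108. Third differences: 18, 18.
Level-3 differences are constant, so T has degree 3.
Fitting a degree-3 polynomial gives T(n) = 3n³ + n - 2.
Then T(0) = -2.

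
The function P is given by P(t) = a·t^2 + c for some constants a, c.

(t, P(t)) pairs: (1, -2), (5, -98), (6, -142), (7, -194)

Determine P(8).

From P(1) = -2 and P(5) = -98: 1a + c = -2 and 25a + c = -98.
Subtracting: 24a = -96, so a = -4; then c = -2 − (-4)·1 = 2.
So P(t) = -4t² + 2, and P(8) = -254.

-254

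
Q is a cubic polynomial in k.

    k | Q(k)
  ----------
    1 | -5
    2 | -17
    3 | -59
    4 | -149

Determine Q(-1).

Write Q(k) = ak³ + bk² + ck + d; the 4 given values yield a linear system in the 4 coefficients.
Solving, Q(k) = -3k³ + 3k² - 5.
Then Q(-1) = 1.

1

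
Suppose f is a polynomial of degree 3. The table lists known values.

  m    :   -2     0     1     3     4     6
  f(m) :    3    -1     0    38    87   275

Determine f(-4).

Write f(m) = am³ + bm² + cm + d; the 6 given values yield a linear system in the 4 coefficients.
Solving, f(m) = m³ + 2m² - 2m - 1.
Then f(-4) = -25.

-25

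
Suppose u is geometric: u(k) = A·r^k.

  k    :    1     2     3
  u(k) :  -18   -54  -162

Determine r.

3

Consecutive ratio: -54/(-18) = 3, and -162/(-54) = 3, so r = 3.
Then A·3^1 = -18 gives A = -6, and u(k) = -6·3^k.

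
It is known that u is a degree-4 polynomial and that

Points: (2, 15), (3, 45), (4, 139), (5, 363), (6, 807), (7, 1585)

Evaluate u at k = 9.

4719

First differences: 30, 94, 224, 444, 778. Second differences: 64, 130, 220, 334. Third differences: 66, 90, 114. Fourth differences: 24, 24.
Level-4 differences are constant, so u has degree 4.
Fitting a degree-4 polynomial gives u(k) = k^4 - 3k³ + 4k² + 2k + 3.
Then u(9) = 4719.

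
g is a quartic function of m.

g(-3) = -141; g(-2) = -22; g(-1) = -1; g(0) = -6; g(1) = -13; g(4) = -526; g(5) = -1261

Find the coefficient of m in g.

-6

Write g(m) = am^4 + bm³ + cm² + dm + e; the 7 given values yield a linear system in the 5 coefficients.
Solving, g(m) = -2m^4 + m² - 6m - 6.
The coefficient of m is -6.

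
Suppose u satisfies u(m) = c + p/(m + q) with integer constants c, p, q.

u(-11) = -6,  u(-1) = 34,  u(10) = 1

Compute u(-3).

(u(m) − c)(m + q) = p for each data point; the three points give a linear system in c and q, then p follows.
Solving: c = -2, q = 2, p = 36, so u(m) = -2 + 36/(m + 2).
Then u(-3) = -2 + 36/(-1) = -38.

-38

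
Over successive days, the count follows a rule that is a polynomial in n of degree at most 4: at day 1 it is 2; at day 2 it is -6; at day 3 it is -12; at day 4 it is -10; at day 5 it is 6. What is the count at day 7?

104

Write the value at n as f(n).
First differences: -8, -6, 2, 16. Second differences: 2, 8, 14. Third differences: 6, 6.
Level-3 differences are constant, so f has degree 3.
Fitting a degree-3 polynomial gives f(n) = n³ - 5n² + 6.
Then f(7) = 104.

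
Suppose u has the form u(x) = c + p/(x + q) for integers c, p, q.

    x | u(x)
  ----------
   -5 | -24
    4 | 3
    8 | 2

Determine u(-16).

(u(x) − c)(x + q) = p for each data point; the three points give a linear system in c and q, then p follows.
Solving: c = 0, q = 4, p = 24, so u(x) = 24/(x + 4).
Then u(-16) = 0 + 24/(-12) = -2.

-2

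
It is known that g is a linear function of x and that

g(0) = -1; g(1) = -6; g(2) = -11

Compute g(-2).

First differences: -5, -5.
Level-1 differences are constant, so g has degree 1.
Fitting a degree-1 polynomial gives g(x) = -5x - 1.
Then g(-2) = 9.

9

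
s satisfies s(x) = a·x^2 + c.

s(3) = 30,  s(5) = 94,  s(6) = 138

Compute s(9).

From s(3) = 30 and s(5) = 94: 9a + c = 30 and 25a + c = 94.
Subtracting: 16a = 64, so a = 4; then c = 30 − 4·9 = -6.
So s(x) = 4x² − 6, and s(9) = 318.

318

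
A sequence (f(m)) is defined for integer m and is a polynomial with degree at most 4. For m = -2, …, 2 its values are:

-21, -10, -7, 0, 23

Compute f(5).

First differences: 11, 3, 7, 23. Second differences: -8, 4, 16. Third differences: 12, 12.
Level-3 differences are constant, so f has degree 3.
Fitting a degree-3 polynomial gives f(m) = 2m³ + 2m² + 3m - 7.
Then f(5) = 308.

308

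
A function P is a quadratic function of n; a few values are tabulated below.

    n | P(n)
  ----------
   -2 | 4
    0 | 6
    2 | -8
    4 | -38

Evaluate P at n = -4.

Write P(n) = an² + bn + c; the 4 given values yield a linear system in the 3 coefficients.
Solving, P(n) = -2n² - 3n + 6.
Then P(-4) = -14.

-14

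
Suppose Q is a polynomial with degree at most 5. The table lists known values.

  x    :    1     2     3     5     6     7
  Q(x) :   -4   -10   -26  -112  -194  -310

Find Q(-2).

14

Write Q(x) = ax^5 + bx^4 + cx³ + dx² + ex + p; the 6 given values yield a linear system in the 6 coefficients.
Solving, the top 2 coefficients vanish, and Q(x) = -x³ + x² - 2x - 2.
Then Q(-2) = 14.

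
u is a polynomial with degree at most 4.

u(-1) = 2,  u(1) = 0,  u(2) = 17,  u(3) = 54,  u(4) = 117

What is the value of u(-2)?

Write u(m) = am^4 + bm³ + cm² + dm + e; the 5 given values yield a linear system in the 5 coefficients.
Solving, the leading coefficient vanishes, and u(m) = m³ + 4m² - 2m - 3.
Then u(-2) = 9.

9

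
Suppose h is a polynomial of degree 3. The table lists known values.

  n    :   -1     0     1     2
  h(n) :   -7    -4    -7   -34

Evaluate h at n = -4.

Write h(n) = an³ + bn² + cn + d; the 4 given values yield a linear system in the 4 coefficients.
Solving, h(n) = -3n³ - 3n² + 3n - 4.
Then h(-4) = 128.

128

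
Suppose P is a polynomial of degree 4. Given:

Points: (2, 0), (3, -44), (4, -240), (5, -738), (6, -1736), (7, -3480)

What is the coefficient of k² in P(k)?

7

First differences: -44, -196, -498, -998, -1744. Second differences: -152, -302, -500, -746. Third differences: -150, -198, -246. Fourth differences: -48, -48.
Level-4 differences are constant, so P has degree 4.
Fitting a degree-4 polynomial gives P(k) = -2k^4 + 3k³ + 7k² - 6k - 8.
The coefficient of k² is 7.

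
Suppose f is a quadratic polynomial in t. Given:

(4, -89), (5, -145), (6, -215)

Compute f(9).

Write f(t) = at² + bt + c; the 3 given values yield a linear system in the 3 coefficients.
Solving, f(t) = -7t² + 7t - 5.
Then f(9) = -509.

-509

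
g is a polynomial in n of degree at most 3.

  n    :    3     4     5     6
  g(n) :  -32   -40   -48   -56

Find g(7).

First differences: -8, -8, -8.
Level-1 differences are constant, so g has degree 1.
Fitting a degree-1 polynomial gives g(n) = -8n - 8.
Then g(7) = -64.

-64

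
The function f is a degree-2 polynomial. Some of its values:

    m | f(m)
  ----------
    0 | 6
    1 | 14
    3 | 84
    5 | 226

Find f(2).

40

Write f(m) = am² + bm + c; the 4 given values yield a linear system in the 3 coefficients.
Solving, f(m) = 9m² - m + 6.
Then f(2) = 40.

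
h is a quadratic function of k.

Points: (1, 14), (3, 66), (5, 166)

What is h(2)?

Write h(k) = ak² + bk + c; the 3 given values yield a linear system in the 3 coefficients.
Solving, h(k) = 6k² + 2k + 6.
Then h(2) = 34.

34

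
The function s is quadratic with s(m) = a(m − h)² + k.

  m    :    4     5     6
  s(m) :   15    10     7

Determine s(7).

6

First differences -5, -3; second difference 2 = 2a, so a = 1.
Expanding, the m-coefficient is −2ah = -2h; matching it to the data gives h = 7, and then k = 6.
So s(m) = 1(m − 7)² + 6.
s(7) = 1·0² + 6 = 6.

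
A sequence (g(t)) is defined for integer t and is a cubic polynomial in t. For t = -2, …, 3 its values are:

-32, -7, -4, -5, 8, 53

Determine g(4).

First differences: 25, 3, -1, 13, 45. Second differences: -22, -4, 14, 32. Third differences: 18, 18, 18.
Level-3 differences are constant, so g has degree 3.
Extending the table by one column gives the next first difference 95, so g(4) = 53 + 95 = 148.

148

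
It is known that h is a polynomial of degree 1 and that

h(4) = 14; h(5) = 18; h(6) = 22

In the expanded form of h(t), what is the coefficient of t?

Write h(t) = at + b; the 3 given values yield a linear system in the 2 coefficients.
Solving, h(t) = 4t - 2.
The coefficient of t is 4.

4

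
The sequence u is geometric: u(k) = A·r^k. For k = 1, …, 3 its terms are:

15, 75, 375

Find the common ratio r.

5

Consecutive ratio: 75/15 = 5, and 375/75 = 5, so r = 5.
Then A·5^1 = 15 gives A = 3, and u(k) = 3·5^k.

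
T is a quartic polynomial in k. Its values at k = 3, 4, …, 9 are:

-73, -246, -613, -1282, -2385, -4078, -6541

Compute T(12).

First differences: -173, -367, -669, -1103, -1693, -2463. Second differences: -194, -302, -434, -590, -770. Third differences: -108, -132, -156, -180. Fourth differences: -24, -24, -24.
Level-4 differences are constant, so T has degree 4.
Fitting a degree-4 polynomial gives T(k) = -k^4 + 2k + 2.
Then T(12) = -20710.

-20710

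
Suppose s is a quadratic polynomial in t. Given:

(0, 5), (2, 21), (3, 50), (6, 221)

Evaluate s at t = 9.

Write s(t) = at² + bt + c; the 4 given values yield a linear system in the 3 coefficients.
Solving, s(t) = 7t² - 6t + 5.
Then s(9) = 518.

518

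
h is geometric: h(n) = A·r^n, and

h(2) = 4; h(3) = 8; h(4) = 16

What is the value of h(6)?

Consecutive ratio: 8/4 = 2, and 16/8 = 2, so r = 2.
Then A·2^2 = 4 gives A = 1, and h(n) = 1·2^n.
h(6) = 1·2^6 = 64.

64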